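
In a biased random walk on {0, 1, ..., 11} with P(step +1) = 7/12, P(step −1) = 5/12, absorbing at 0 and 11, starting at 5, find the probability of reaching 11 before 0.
P(hit 11 before 0) = (1 − (5/7)^5) / (1 − (5/7)^11) = 804836809/964249309

Let u_k denote P(reach 11 before 0 | start at k). Boundary: u_0 = 0, u_11 = 1. Recurrence: u_k = 7/12·u_{k+1} + 5/12·u_{k-1} for 1 ≤ k ≤ 10. Try u_k = A + B·r^k with r = q/p = (5/12)/(7/12) = 5/7. Substitution satisfies the recurrence; boundary conditions give:
  u_k = (1 − r^k) / (1 − r^N) = (1 − (5/7)^5) / (1 − (5/7)^11) = 804836809/964249309.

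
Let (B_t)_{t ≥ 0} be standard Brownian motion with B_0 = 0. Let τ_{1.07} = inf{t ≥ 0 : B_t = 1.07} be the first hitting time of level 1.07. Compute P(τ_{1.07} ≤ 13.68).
P(τ_{1.07} ≤ 13.68) = 2(1 − Φ(1.07/√13.68)) = 2(1 − Φ(0.2893)) ≈ 0.7724

By the reflection principle for standard BM, P(τ_b ≤ t) = 2 · P(B_t ≥ b). Since B_t ~ N(0, t), P(B_t ≥ 1.07) = 1 − Φ(1.07/√t) = 1 − Φ(1.07/√13.68) = 1 − Φ(0.2893) ≈ 0.38618. Doubling: P(τ_{1.07} ≤ 13.68) ≈ 2 · 0.38618 = 0.77236 ≈ 0.7724.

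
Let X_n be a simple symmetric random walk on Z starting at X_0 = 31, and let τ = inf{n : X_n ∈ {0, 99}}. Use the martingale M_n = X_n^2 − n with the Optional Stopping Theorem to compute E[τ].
E[τ] = 2108

M_n = X_n^2 − n is a martingale (since E[X_{n+1}^2 | F_n] = X_n^2 + 1). By OST (τ has finite mean in a bounded region), E[M_τ] = E[M_0] = X_0^2 − 0 = 31^2 = 961. Also E[M_τ] = E[X_τ^2] − E[τ]. The walk exits at 0 or 99, with P(hit 99 first) = 31/99, so E[X_τ^2] = 99^2 · 31/99 + 0 = 3069. Thus E[τ] = E[X_τ^2] − E[M_τ] = 3069 − 961 = 2108 = 31(99 − 31) = 2108.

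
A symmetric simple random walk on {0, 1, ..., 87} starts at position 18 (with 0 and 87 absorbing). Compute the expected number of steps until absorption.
E[τ | X_0 = 18] = 1242

Let v_k = E[τ | X_0 = k]. Boundary: v_0 = v_87 = 0. Recurrence: v_k = 1 + (v_{k-1} + v_{k+1})/2 for 1 ≤ k ≤ 86. The particular solution to v_k − (v_{k-1} + v_{k+1})/2 = 1 is v_k = −k^2. Adding homogeneous solution A + B k and matching boundaries gives v_k = k (87 − k). Substituting k = 18: v_18 = 18 · 69 = 1242.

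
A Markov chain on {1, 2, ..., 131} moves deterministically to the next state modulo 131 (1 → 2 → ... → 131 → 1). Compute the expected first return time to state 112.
E[T_112 | X_0 = 112] = 131

The chain cycles deterministically, so starting at state 112 it returns in exactly 131 steps. Equivalently, the stationary distribution is uniform π_j = 1/131 for every state j, so by Kac's formula E[T_112] = 1/π_112 = 131.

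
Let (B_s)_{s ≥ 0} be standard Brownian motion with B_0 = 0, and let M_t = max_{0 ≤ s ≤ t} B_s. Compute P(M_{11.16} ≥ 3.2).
P(M_{11.16} ≥ 3.2) = 2·P(B_{11.16} ≥ 3.2) = 2(1 − Φ(3.2/√11.16)) ≈ 0.3381

By the reflection principle for Brownian motion, P(M_t ≥ a) = 2 · P(B_t ≥ a) for a ≥ 0. Since B_t ~ N(0, t), P(B_t ≥ 3.2) = 1 − Φ(3.2/√t) = 1 − Φ(3.2/√11.16) = 1 − Φ(0.9579). So
  P(M_{11.16} ≥ 3.2) = 2(1 − Φ(0.9579)) ≈ 0.3381.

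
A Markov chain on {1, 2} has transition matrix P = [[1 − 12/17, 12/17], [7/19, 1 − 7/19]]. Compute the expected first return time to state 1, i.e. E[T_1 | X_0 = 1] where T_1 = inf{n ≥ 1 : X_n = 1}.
E[T_1 | X_0 = 1] = 1/π_1 = 347/119

For an irreducible recurrent Markov chain with stationary distribution π, E[T_i | X_0 = i] = 1/π_i (Kac's formula). Here π_1 = (7/19)/(12/17 + 7/19) = (7/19)/(347/323) = 119/347, so E[T_1 | X_0 = 1] = 1/π_1 = (12/17 + 7/19)/(7/19) = (347/323)/(7/19) = 347/119.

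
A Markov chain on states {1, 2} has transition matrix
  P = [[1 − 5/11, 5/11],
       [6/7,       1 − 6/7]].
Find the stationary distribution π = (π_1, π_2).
π_1 = 66/101, π_2 = 35/101

Solve πP = π with π_1 + π_2 = 1. From πP = π: π_1 · (1 − 5/11) + π_2 · 6/7 = π_1 ⇒ π_2 · 6/7 = π_1 · 5/11 ⇒ π_2/π_1 = (5/11)/(6/7) = 35/66. Together with π_1 + π_2 = 1:
  π_1 = (6/7)/(5/11 + 6/7) = (6/7)/(101/77) = 66/101,
  π_2 = (5/11)/(5/11 + 6/7) = (5/11)/(101/77) = 35/101.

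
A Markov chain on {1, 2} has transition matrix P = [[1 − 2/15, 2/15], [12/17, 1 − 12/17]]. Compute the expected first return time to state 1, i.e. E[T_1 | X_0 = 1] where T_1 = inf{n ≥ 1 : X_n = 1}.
E[T_1 | X_0 = 1] = 1/π_1 = 107/90

For an irreducible recurrent Markov chain with stationary distribution π, E[T_i | X_0 = i] = 1/π_i (Kac's formula). Here π_1 = (12/17)/(2/15 + 12/17) = (12/17)/(214/255) = 90/107, so E[T_1 | X_0 = 1] = 1/π_1 = (2/15 + 12/17)/(12/17) = (214/255)/(12/17) = 107/90.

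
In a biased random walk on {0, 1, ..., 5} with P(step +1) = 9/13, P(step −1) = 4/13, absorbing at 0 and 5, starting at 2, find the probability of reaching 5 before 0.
P(hit 5 before 0) = (1 − (4/9)^2) / (1 − (4/9)^5) = 9477/11605

Let u_k denote P(reach 5 before 0 | start at k). Boundary: u_0 = 0, u_5 = 1. Recurrence: u_k = 9/13·u_{k+1} + 4/13·u_{k-1} for 1 ≤ k ≤ 4. Try u_k = A + B·r^k with r = q/p = (4/13)/(9/13) = 4/9. Substitution satisfies the recurrence; boundary conditions give:
  u_k = (1 − r^k) / (1 − r^N) = (1 − (4/9)^2) / (1 − (4/9)^5) = 9477/11605.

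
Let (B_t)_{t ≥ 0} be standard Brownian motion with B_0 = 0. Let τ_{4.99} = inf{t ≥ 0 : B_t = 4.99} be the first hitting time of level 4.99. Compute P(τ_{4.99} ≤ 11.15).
P(τ_{4.99} ≤ 11.15) = 2(1 − Φ(4.99/√11.15)) = 2(1 − Φ(1.4944)) ≈ 0.1351

By the reflection principle for standard BM, P(τ_b ≤ t) = 2 · P(B_t ≥ b). Since B_t ~ N(0, t), P(B_t ≥ 4.99) = 1 − Φ(4.99/√t) = 1 − Φ(4.99/√11.15) = 1 − Φ(1.4944) ≈ 0.06754. Doubling: P(τ_{4.99} ≤ 11.15) ≈ 2 · 0.06754 = 0.13508 ≈ 0.1351.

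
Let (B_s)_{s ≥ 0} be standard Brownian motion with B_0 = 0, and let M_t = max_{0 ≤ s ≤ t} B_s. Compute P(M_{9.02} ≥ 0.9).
P(M_{9.02} ≥ 0.9) = 2·P(B_{9.02} ≥ 0.9) = 2(1 − Φ(0.9/√9.02)) ≈ 0.7644

By the reflection principle for Brownian motion, P(M_t ≥ a) = 2 · P(B_t ≥ a) for a ≥ 0. Since B_t ~ N(0, t), P(B_t ≥ 0.9) = 1 − Φ(0.9/√t) = 1 − Φ(0.9/√9.02) = 1 − Φ(0.2997). So
  P(M_{9.02} ≥ 0.9) = 2(1 − Φ(0.2997)) ≈ 0.7644.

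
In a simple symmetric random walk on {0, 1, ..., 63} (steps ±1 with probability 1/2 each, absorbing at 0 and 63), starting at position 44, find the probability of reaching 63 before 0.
P(hit 63 before 0) = 44/63

Let u_k = P(hit 63 before 0 | start at k). Then u_0 = 0, u_63 = 1, and u_k = u_{k-1}/2 + u_{k+1}/2 for 1 ≤ k ≤ 62. This harmonic recurrence is solved by u_k = k/63, giving u_44 = 44/63.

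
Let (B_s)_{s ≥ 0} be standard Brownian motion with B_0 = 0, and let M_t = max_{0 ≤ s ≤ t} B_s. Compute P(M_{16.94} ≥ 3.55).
P(M_{16.94} ≥ 3.55) = 2·P(B_{16.94} ≥ 3.55) = 2(1 − Φ(3.55/√16.94)) ≈ 0.3884

By the reflection principle for Brownian motion, P(M_t ≥ a) = 2 · P(B_t ≥ a) for a ≥ 0. Since B_t ~ N(0, t), P(B_t ≥ 3.55) = 1 − Φ(3.55/√t) = 1 − Φ(3.55/√16.94) = 1 − Φ(0.8625). So
  P(M_{16.94} ≥ 3.55) = 2(1 − Φ(0.8625)) ≈ 0.3884.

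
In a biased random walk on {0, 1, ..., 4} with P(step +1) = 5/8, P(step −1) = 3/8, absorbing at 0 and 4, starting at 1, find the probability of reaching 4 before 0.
P(hit 4 before 0) = (1 − (3/5)^1) / (1 − (3/5)^4) = 125/272

Let u_k denote P(reach 4 before 0 | start at k). Boundary: u_0 = 0, u_4 = 1. Recurrence: u_k = 5/8·u_{k+1} + 3/8·u_{k-1} for 1 ≤ k ≤ 3. Try u_k = A + B·r^k with r = q/p = (3/8)/(5/8) = 3/5. Substitution satisfies the recurrence; boundary conditions give:
  u_k = (1 − r^k) / (1 − r^N) = (1 − (3/5)^1) / (1 − (3/5)^4) = 125/272.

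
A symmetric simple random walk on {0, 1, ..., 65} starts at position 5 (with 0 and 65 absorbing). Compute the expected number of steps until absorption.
E[τ | X_0 = 5] = 300

Let v_k = E[τ | X_0 = k]. Boundary: v_0 = v_65 = 0. Recurrence: v_k = 1 + (v_{k-1} + v_{k+1})/2 for 1 ≤ k ≤ 64. The particular solution to v_k − (v_{k-1} + v_{k+1})/2 = 1 is v_k = −k^2. Adding homogeneous solution A + B k and matching boundaries gives v_k = k (65 − k). Substituting k = 5: v_5 = 5 · 60 = 300.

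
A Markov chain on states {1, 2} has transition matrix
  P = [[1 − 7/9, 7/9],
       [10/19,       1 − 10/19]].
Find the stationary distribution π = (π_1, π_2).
π_1 = 90/223, π_2 = 133/223

Solve πP = π with π_1 + π_2 = 1. From πP = π: π_1 · (1 − 7/9) + π_2 · 10/19 = π_1 ⇒ π_2 · 10/19 = π_1 · 7/9 ⇒ π_2/π_1 = (7/9)/(10/19) = 133/90. Together with π_1 + π_2 = 1:
  π_1 = (10/19)/(7/9 + 10/19) = (10/19)/(223/171) = 90/223,
  π_2 = (7/9)/(7/9 + 10/19) = (7/9)/(223/171) = 133/223.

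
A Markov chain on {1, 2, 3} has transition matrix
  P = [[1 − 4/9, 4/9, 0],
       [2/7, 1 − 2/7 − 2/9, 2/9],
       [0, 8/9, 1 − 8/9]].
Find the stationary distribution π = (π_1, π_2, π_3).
π = (18/53, 28/53, 7/53)

This is a birth-death chain on three states, which satisfies detailed balance: π_1 · P_{12} = π_2 · P_{21} and π_2 · P_{23} = π_3 · P_{32}.
From π_1 · 4/9 = π_2 · 2/7: π_2/π_1 = (4/9)/(2/7) = 14/9.
From π_2 · 2/9 = π_3 · 8/9: π_3/π_2 = (2/9)/(8/9) = 1/4.
Take π_1 proportional to 1; then unnormalized π = (1, 14/9, 7/18). Normalize by dividing by the sum 53/18:
  π = (18/53, 28/53, 7/53).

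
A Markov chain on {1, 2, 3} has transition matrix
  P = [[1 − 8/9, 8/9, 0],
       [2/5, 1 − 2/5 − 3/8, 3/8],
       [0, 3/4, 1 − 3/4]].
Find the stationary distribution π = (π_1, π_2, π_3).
π = (3/13, 20/39, 10/39)

This is a birth-death chain on three states, which satisfies detailed balance: π_1 · P_{12} = π_2 · P_{21} and π_2 · P_{23} = π_3 · P_{32}.
From π_1 · 8/9 = π_2 · 2/5: π_2/π_1 = (8/9)/(2/5) = 20/9.
From π_2 · 3/8 = π_3 · 3/4: π_3/π_2 = (3/8)/(3/4) = 1/2.
Take π_1 proportional to 1; then unnormalized π = (1, 20/9, 10/9). Normalize by dividing by the sum 13/3:
  π = (3/13, 20/39, 10/39).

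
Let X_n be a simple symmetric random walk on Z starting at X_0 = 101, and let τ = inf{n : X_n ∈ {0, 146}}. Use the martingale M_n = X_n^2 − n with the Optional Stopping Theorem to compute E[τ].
E[τ] = 4545

M_n = X_n^2 − n is a martingale (since E[X_{n+1}^2 | F_n] = X_n^2 + 1). By OST (τ has finite mean in a bounded region), E[M_τ] = E[M_0] = X_0^2 − 0 = 101^2 = 10201. Also E[M_τ] = E[X_τ^2] − E[τ]. The walk exits at 0 or 146, with P(hit 146 first) = 101/146, so E[X_τ^2] = 146^2 · 101/146 + 0 = 14746. Thus E[τ] = E[X_τ^2] − E[M_τ] = 14746 − 10201 = 4545 = 101(146 − 101) = 4545.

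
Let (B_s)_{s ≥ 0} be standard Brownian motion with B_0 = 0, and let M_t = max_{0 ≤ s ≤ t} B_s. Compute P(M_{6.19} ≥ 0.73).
P(M_{6.19} ≥ 0.73) = 2·P(B_{6.19} ≥ 0.73) = 2(1 − Φ(0.73/√6.19)) ≈ 0.7692

By the reflection principle for Brownian motion, P(M_t ≥ a) = 2 · P(B_t ≥ a) for a ≥ 0. Since B_t ~ N(0, t), P(B_t ≥ 0.73) = 1 − Φ(0.73/√t) = 1 − Φ(0.73/√6.19) = 1 − Φ(0.2934). So
  P(M_{6.19} ≥ 0.73) = 2(1 − Φ(0.2934)) ≈ 0.7692.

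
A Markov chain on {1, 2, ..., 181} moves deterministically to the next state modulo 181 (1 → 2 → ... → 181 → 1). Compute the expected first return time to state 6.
E[T_6 | X_0 = 6] = 181

The chain cycles deterministically, so starting at state 6 it returns in exactly 181 steps. Equivalently, the stationary distribution is uniform π_j = 1/181 for every state j, so by Kac's formula E[T_6] = 1/π_6 = 181.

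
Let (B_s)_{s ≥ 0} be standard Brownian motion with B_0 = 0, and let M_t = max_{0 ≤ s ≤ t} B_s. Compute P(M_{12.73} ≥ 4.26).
P(M_{12.73} ≥ 4.26) = 2·P(B_{12.73} ≥ 4.26) = 2(1 − Φ(4.26/√12.73)) ≈ 0.2325

By the reflection principle for Brownian motion, P(M_t ≥ a) = 2 · P(B_t ≥ a) for a ≥ 0. Since B_t ~ N(0, t), P(B_t ≥ 4.26) = 1 − Φ(4.26/√t) = 1 − Φ(4.26/√12.73) = 1 − Φ(1.1940). So
  P(M_{12.73} ≥ 4.26) = 2(1 − Φ(1.1940)) ≈ 0.2325.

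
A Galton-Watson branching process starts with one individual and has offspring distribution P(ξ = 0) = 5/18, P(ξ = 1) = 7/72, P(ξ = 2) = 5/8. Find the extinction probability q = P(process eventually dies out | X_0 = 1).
q = 4/9

The pgf is f(s) = 5/18 + 7/72·s + 5/8·s². The extinction probability q is the smallest fixed point of f in [0, 1]. Setting s = f(s):
  5/8·s² + (7/72 − 1)·s + 5/18 = 0
  5/8·s² − (5/18 + 5/8)·s + 5/18 = 0
which factors as (s − 1)·(5/8·s − 5/18) = 0, giving roots s = 1 and s = (5/18)/(5/8) = 4/9.
Mean offspring μ = 7/72 + 2·5/8 = 97/72 > 1 (supercritical), so q < 1. The extinction probability is the smaller root: q = (5/18)/(5/8) = 4/9.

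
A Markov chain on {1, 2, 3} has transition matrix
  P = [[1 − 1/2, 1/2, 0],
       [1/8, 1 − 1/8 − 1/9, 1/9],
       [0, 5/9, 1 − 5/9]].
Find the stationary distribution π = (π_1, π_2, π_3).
π = (5/29, 20/29, 4/29)

This is a birth-death chain on three states, which satisfies detailed balance: π_1 · P_{12} = π_2 · P_{21} and π_2 · P_{23} = π_3 · P_{32}.
From π_1 · 1/2 = π_2 · 1/8: π_2/π_1 = (1/2)/(1/8) = 4.
From π_2 · 1/9 = π_3 · 5/9: π_3/π_2 = (1/9)/(5/9) = 1/5.
Take π_1 proportional to 1; then unnormalized π = (1, 4, 4/5). Normalize by dividing by the sum 29/5:
  π = (5/29, 20/29, 4/29).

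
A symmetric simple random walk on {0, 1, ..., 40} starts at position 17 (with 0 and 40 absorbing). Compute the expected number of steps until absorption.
E[τ | X_0 = 17] = 391

Let v_k = E[τ | X_0 = k]. Boundary: v_0 = v_40 = 0. Recurrence: v_k = 1 + (v_{k-1} + v_{k+1})/2 for 1 ≤ k ≤ 39. The particular solution to v_k − (v_{k-1} + v_{k+1})/2 = 1 is v_k = −k^2. Adding homogeneous solution A + B k and matching boundaries gives v_k = k (40 − k). Substituting k = 17: v_17 = 17 · 23 = 391.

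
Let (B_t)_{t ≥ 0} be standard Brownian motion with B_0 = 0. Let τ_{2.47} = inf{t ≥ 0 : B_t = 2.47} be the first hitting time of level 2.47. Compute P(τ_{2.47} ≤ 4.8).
P(τ_{2.47} ≤ 4.8) = 2(1 − Φ(2.47/√4.8)) = 2(1 − Φ(1.1274)) ≈ 0.2596

By the reflection principle for standard BM, P(τ_b ≤ t) = 2 · P(B_t ≥ b). Since B_t ~ N(0, t), P(B_t ≥ 2.47) = 1 − Φ(2.47/√t) = 1 − Φ(2.47/√4.8) = 1 − Φ(1.1274) ≈ 0.12979. Doubling: P(τ_{2.47} ≤ 4.8) ≈ 2 · 0.12979 = 0.25958 ≈ 0.2596.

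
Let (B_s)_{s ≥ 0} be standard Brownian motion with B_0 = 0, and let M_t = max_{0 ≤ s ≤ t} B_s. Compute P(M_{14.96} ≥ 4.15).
P(M_{14.96} ≥ 4.15) = 2·P(B_{14.96} ≥ 4.15) = 2(1 − Φ(4.15/√14.96)) ≈ 0.2833

By the reflection principle for Brownian motion, P(M_t ≥ a) = 2 · P(B_t ≥ a) for a ≥ 0. Since B_t ~ N(0, t), P(B_t ≥ 4.15) = 1 − Φ(4.15/√t) = 1 − Φ(4.15/√14.96) = 1 − Φ(1.0730). So
  P(M_{14.96} ≥ 4.15) = 2(1 − Φ(1.0730)) ≈ 0.2833.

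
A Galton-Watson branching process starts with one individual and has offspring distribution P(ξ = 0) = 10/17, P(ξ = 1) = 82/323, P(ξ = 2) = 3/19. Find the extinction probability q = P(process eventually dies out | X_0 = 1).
q = 1

Mean offspring μ = 0·10/17 + 1·82/323 + 2·3/19 = 184/323 ≤ 1. For μ ≤ 1 with offspring not concentrated at 1, the Galton-Watson process goes extinct almost surely, so q = 1.
(Algebraic check: The pgf is f(s) = 10/17 + 82/323·s + 3/19·s². The extinction probability q is the smallest fixed point of f in [0, 1]. Setting s = f(s):
  3/19·s² + (82/323 − 1)·s + 10/17 = 0
  3/19·s² − (10/17 + 3/19)·s + 10/17 = 0
which factors as (s − 1)·(3/19·s − 10/17) = 0, giving roots s = 1 and s = (10/17)/(3/19) = 190/51. Since 190/51 ≥ 1, the smallest root in [0, 1] is s = 1.)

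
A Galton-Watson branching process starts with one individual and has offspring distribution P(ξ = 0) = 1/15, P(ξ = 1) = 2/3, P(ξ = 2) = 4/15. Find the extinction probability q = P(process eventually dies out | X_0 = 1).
q = 1/4

The pgf is f(s) = 1/15 + 2/3·s + 4/15·s². The extinction probability q is the smallest fixed point of f in [0, 1]. Setting s = f(s):
  4/15·s² + (2/3 − 1)·s + 1/15 = 0
  4/15·s² − (1/15 + 4/15)·s + 1/15 = 0
which factors as (s − 1)·(4/15·s − 1/15) = 0, giving roots s = 1 and s = (1/15)/(4/15) = 1/4.
Mean offspring μ = 2/3 + 2·4/15 = 6/5 > 1 (supercritical), so q < 1. The extinction probability is the smaller root: q = (1/15)/(4/15) = 1/4.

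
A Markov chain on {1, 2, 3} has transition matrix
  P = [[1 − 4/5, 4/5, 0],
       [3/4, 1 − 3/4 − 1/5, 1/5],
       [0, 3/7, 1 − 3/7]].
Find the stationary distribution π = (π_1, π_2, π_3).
π = (225/577, 240/577, 112/577)

This is a birth-death chain on three states, which satisfies detailed balance: π_1 · P_{12} = π_2 · P_{21} and π_2 · P_{23} = π_3 · P_{32}.
From π_1 · 4/5 = π_2 · 3/4: π_2/π_1 = (4/5)/(3/4) = 16/15.
From π_2 · 1/5 = π_3 · 3/7: π_3/π_2 = (1/5)/(3/7) = 7/15.
Take π_1 proportional to 1; then unnormalized π = (1, 16/15, 112/225). Normalize by dividing by the sum 577/225:
  π = (225/577, 240/577, 112/577).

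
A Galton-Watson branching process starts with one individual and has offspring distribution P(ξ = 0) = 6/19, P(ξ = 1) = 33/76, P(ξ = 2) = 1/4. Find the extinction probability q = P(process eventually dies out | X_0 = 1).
q = 1

Mean offspring μ = 0·6/19 + 1·33/76 + 2·1/4 = 71/76 ≤ 1. For μ ≤ 1 with offspring not concentrated at 1, the Galton-Watson process goes extinct almost surely, so q = 1.
(Algebraic check: The pgf is f(s) = 6/19 + 33/76·s + 1/4·s². The extinction probability q is the smallest fixed point of f in [0, 1]. Setting s = f(s):
  1/4·s² + (33/76 − 1)·s + 6/19 = 0
  1/4·s² − (6/19 + 1/4)·s + 6/19 = 0
which factors as (s − 1)·(1/4·s − 6/19) = 0, giving roots s = 1 and s = (6/19)/(1/4) = 24/19. Since 24/19 ≥ 1, the smallest root in [0, 1] is s = 1.)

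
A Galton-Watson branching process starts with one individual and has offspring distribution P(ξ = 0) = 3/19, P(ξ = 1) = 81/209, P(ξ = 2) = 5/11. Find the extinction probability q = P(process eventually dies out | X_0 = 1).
q = 33/95

The pgf is f(s) = 3/19 + 81/209·s + 5/11·s². The extinction probability q is the smallest fixed point of f in [0, 1]. Setting s = f(s):
  5/11·s² + (81/209 − 1)·s + 3/19 = 0
  5/11·s² − (3/19 + 5/11)·s + 3/19 = 0
which factors as (s − 1)·(5/11·s − 3/19) = 0, giving roots s = 1 and s = (3/19)/(5/11) = 33/95.
Mean offspring μ = 81/209 + 2·5/11 = 271/209 > 1 (supercritical), so q < 1. The extinction probability is the smaller root: q = (3/19)/(5/11) = 33/95.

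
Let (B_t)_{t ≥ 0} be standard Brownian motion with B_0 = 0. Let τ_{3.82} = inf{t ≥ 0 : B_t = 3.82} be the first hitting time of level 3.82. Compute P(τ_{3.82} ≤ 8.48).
P(τ_{3.82} ≤ 8.48) = 2(1 − Φ(3.82/√8.48)) = 2(1 − Φ(1.3118)) ≈ 0.1896

By the reflection principle for standard BM, P(τ_b ≤ t) = 2 · P(B_t ≥ b). Since B_t ~ N(0, t), P(B_t ≥ 3.82) = 1 − Φ(3.82/√t) = 1 − Φ(3.82/√8.48) = 1 − Φ(1.3118) ≈ 0.09479. Doubling: P(τ_{3.82} ≤ 8.48) ≈ 2 · 0.09479 = 0.18958 ≈ 0.1896.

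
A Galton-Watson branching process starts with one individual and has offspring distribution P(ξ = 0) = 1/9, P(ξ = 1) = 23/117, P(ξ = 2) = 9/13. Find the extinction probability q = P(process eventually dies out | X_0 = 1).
q = 13/81

The pgf is f(s) = 1/9 + 23/117·s + 9/13·s². The extinction probability q is the smallest fixed point of f in [0, 1]. Setting s = f(s):
  9/13·s² + (23/117 − 1)·s + 1/9 = 0
  9/13·s² − (1/9 + 9/13)·s + 1/9 = 0
which factors as (s − 1)·(9/13·s − 1/9) = 0, giving roots s = 1 and s = (1/9)/(9/13) = 13/81.
Mean offspring μ = 23/117 + 2·9/13 = 185/117 > 1 (supercritical), so q < 1. The extinction probability is the smaller root: q = (1/9)/(9/13) = 13/81.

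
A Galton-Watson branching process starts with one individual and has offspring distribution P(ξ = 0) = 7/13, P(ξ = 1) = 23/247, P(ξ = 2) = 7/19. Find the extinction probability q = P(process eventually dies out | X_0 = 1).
q = 1

Mean offspring μ = 0·7/13 + 1·23/247 + 2·7/19 = 205/247 ≤ 1. For μ ≤ 1 with offspring not concentrated at 1, the Galton-Watson process goes extinct almost surely, so q = 1.
(Algebraic check: The pgf is f(s) = 7/13 + 23/247·s + 7/19·s². The extinction probability q is the smallest fixed point of f in [0, 1]. Setting s = f(s):
  7/19·s² + (23/247 − 1)·s + 7/13 = 0
  7/19·s² − (7/13 + 7/19)·s + 7/13 = 0
which factors as (s − 1)·(7/19·s − 7/13) = 0, giving roots s = 1 and s = (7/13)/(7/19) = 19/13. Since 19/13 ≥ 1, the smallest root in [0, 1] is s = 1.)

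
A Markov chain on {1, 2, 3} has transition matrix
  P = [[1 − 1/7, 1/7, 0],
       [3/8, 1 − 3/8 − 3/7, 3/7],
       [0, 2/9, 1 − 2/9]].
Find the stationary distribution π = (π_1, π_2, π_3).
π = (147/311, 56/311, 108/311)

This is a birth-death chain on three states, which satisfies detailed balance: π_1 · P_{12} = π_2 · P_{21} and π_2 · P_{23} = π_3 · P_{32}.
From π_1 · 1/7 = π_2 · 3/8: π_2/π_1 = (1/7)/(3/8) = 8/21.
From π_2 · 3/7 = π_3 · 2/9: π_3/π_2 = (3/7)/(2/9) = 27/14.
Take π_1 proportional to 1; then unnormalized π = (1, 8/21, 36/49). Normalize by dividing by the sum 311/147:
  π = (147/311, 56/311, 108/311).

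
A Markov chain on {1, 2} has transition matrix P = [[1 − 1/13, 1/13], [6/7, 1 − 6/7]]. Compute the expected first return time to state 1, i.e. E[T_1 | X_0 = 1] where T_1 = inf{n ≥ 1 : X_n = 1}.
E[T_1 | X_0 = 1] = 1/π_1 = 85/78

For an irreducible recurrent Markov chain with stationary distribution π, E[T_i | X_0 = i] = 1/π_i (Kac's formula). Here π_1 = (6/7)/(1/13 + 6/7) = (6/7)/(85/91) = 78/85, so E[T_1 | X_0 = 1] = 1/π_1 = (1/13 + 6/7)/(6/7) = (85/91)/(6/7) = 85/78.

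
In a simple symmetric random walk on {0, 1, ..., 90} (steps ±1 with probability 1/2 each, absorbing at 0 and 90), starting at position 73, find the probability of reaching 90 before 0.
P(hit 90 before 0) = 73/90

Let u_k = P(hit 90 before 0 | start at k). Then u_0 = 0, u_90 = 1, and u_k = u_{k-1}/2 + u_{k+1}/2 for 1 ≤ k ≤ 89. This harmonic recurrence is solved by u_k = k/90, giving u_73 = 73/90.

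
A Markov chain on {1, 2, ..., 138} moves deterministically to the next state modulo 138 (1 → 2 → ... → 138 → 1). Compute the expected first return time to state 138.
E[T_138 | X_0 = 138] = 138

The chain cycles deterministically, so starting at state 138 it returns in exactly 138 steps. Equivalently, the stationary distribution is uniform π_j = 1/138 for every state j, so by Kac's formula E[T_138] = 1/π_138 = 138.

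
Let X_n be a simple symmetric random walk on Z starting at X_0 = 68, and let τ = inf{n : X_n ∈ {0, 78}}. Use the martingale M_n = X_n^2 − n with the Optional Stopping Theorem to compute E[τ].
E[τ] = 680

M_n = X_n^2 − n is a martingale (since E[X_{n+1}^2 | F_n] = X_n^2 + 1). By OST (τ has finite mean in a bounded region), E[M_τ] = E[M_0] = X_0^2 − 0 = 68^2 = 4624. Also E[M_τ] = E[X_τ^2] − E[τ]. The walk exits at 0 or 78, with P(hit 78 first) = 68/78, so E[X_τ^2] = 78^2 · 68/78 + 0 = 5304. Thus E[τ] = E[X_τ^2] − E[M_τ] = 5304 − 4624 = 680 = 68(78 − 68) = 680.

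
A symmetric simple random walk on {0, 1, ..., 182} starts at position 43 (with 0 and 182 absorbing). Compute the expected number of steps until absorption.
E[τ | X_0 = 43] = 5977

Let v_k = E[τ | X_0 = k]. Boundary: v_0 = v_182 = 0. Recurrence: v_k = 1 + (v_{k-1} + v_{k+1})/2 for 1 ≤ k ≤ 181. The particular solution to v_k − (v_{k-1} + v_{k+1})/2 = 1 is v_k = −k^2. Adding homogeneous solution A + B k and matching boundaries gives v_k = k (182 − k). Substituting k = 43: v_43 = 43 · 139 = 5977.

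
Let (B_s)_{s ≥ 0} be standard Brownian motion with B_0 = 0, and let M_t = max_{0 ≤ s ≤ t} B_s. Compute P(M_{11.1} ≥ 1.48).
P(M_{11.1} ≥ 1.48) = 2·P(B_{11.1} ≥ 1.48) = 2(1 − Φ(1.48/√11.1)) ≈ 0.6569

By the reflection principle for Brownian motion, P(M_t ≥ a) = 2 · P(B_t ≥ a) for a ≥ 0. Since B_t ~ N(0, t), P(B_t ≥ 1.48) = 1 − Φ(1.48/√t) = 1 − Φ(1.48/√11.1) = 1 − Φ(0.4442). So
  P(M_{11.1} ≥ 1.48) = 2(1 − Φ(0.4442)) ≈ 0.6569.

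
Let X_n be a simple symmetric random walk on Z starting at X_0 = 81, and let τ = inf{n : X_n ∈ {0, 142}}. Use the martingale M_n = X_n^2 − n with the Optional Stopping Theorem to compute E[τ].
E[τ] = 4941

M_n = X_n^2 − n is a martingale (since E[X_{n+1}^2 | F_n] = X_n^2 + 1). By OST (τ has finite mean in a bounded region), E[M_τ] = E[M_0] = X_0^2 − 0 = 81^2 = 6561. Also E[M_τ] = E[X_τ^2] − E[τ]. The walk exits at 0 or 142, with P(hit 142 first) = 81/142, so E[X_τ^2] = 142^2 · 81/142 + 0 = 11502. Thus E[τ] = E[X_τ^2] − E[M_τ] = 11502 − 6561 = 4941 = 81(142 − 81) = 4941.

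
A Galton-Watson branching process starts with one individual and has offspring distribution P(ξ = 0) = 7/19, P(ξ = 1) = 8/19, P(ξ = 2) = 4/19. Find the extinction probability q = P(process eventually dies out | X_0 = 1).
q = 1

Mean offspring μ = 0·7/19 + 1·8/19 + 2·4/19 = 16/19 ≤ 1. For μ ≤ 1 with offspring not concentrated at 1, the Galton-Watson process goes extinct almost surely, so q = 1.
(Algebraic check: The pgf is f(s) = 7/19 + 8/19·s + 4/19·s². The extinction probability q is the smallest fixed point of f in [0, 1]. Setting s = f(s):
  4/19·s² + (8/19 − 1)·s + 7/19 = 0
  4/19·s² − (7/19 + 4/19)·s + 7/19 = 0
which factors as (s − 1)·(4/19·s − 7/19) = 0, giving roots s = 1 and s = (7/19)/(4/19) = 7/4. Since 7/4 ≥ 1, the smallest root in [0, 1] is s = 1.)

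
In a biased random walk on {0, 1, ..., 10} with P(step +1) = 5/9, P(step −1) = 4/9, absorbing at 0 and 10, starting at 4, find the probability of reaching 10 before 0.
P(hit 10 before 0) = (1 − (4/5)^4) / (1 − (4/5)^10) = 640625/968561

Let u_k denote P(reach 10 before 0 | start at k). Boundary: u_0 = 0, u_10 = 1. Recurrence: u_k = 5/9·u_{k+1} + 4/9·u_{k-1} for 1 ≤ k ≤ 9. Try u_k = A + B·r^k with r = q/p = (4/9)/(5/9) = 4/5. Substitution satisfies the recurrence; boundary conditions give:
  u_k = (1 − r^k) / (1 − r^N) = (1 − (4/5)^4) / (1 − (4/5)^10) = 640625/968561.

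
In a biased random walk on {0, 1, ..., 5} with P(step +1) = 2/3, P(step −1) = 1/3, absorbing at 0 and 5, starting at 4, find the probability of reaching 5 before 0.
P(hit 5 before 0) = (1 − (1/2)^4) / (1 − (1/2)^5) = 30/31

Let u_k denote P(reach 5 before 0 | start at k). Boundary: u_0 = 0, u_5 = 1. Recurrence: u_k = 2/3·u_{k+1} + 1/3·u_{k-1} for 1 ≤ k ≤ 4. Try u_k = A + B·r^k with r = q/p = (1/3)/(2/3) = 1/2. Substitution satisfies the recurrence; boundary conditions give:
  u_k = (1 − r^k) / (1 − r^N) = (1 − (1/2)^4) / (1 − (1/2)^5) = 30/31.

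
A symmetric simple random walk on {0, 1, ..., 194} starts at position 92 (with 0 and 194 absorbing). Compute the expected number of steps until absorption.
E[τ | X_0 = 92] = 9384

Let v_k = E[τ | X_0 = k]. Boundary: v_0 = v_194 = 0. Recurrence: v_k = 1 + (v_{k-1} + v_{k+1})/2 for 1 ≤ k ≤ 193. The particular solution to v_k − (v_{k-1} + v_{k+1})/2 = 1 is v_k = −k^2. Adding homogeneous solution A + B k and matching boundaries gives v_k = k (194 − k). Substituting k = 92: v_92 = 92 · 102 = 9384.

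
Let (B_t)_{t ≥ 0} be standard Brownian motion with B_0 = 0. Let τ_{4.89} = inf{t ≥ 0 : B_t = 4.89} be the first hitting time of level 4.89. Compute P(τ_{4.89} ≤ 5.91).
P(τ_{4.89} ≤ 5.91) = 2(1 − Φ(4.89/√5.91)) = 2(1 − Φ(2.0115)) ≈ 0.0443

By the reflection principle for standard BM, P(τ_b ≤ t) = 2 · P(B_t ≥ b). Since B_t ~ N(0, t), P(B_t ≥ 4.89) = 1 − Φ(4.89/√t) = 1 − Φ(4.89/√5.91) = 1 − Φ(2.0115) ≈ 0.02214. Doubling: P(τ_{4.89} ≤ 5.91) ≈ 2 · 0.02214 = 0.04428 ≈ 0.0443.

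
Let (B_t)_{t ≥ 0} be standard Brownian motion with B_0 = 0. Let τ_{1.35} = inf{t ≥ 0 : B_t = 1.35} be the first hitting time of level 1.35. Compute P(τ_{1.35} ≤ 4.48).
P(τ_{1.35} ≤ 4.48) = 2(1 − Φ(1.35/√4.48)) = 2(1 − Φ(0.6378)) ≈ 0.5236

By the reflection principle for standard BM, P(τ_b ≤ t) = 2 · P(B_t ≥ b). Since B_t ~ N(0, t), P(B_t ≥ 1.35) = 1 − Φ(1.35/√t) = 1 − Φ(1.35/√4.48) = 1 − Φ(0.6378) ≈ 0.26180. Doubling: P(τ_{1.35} ≤ 4.48) ≈ 2 · 0.26180 = 0.52360 ≈ 0.5236.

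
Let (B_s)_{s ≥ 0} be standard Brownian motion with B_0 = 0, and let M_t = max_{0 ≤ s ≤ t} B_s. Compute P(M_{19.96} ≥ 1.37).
P(M_{19.96} ≥ 1.37) = 2·P(B_{19.96} ≥ 1.37) = 2(1 − Φ(1.37/√19.96)) ≈ 0.7591

By the reflection principle for Brownian motion, P(M_t ≥ a) = 2 · P(B_t ≥ a) for a ≥ 0. Since B_t ~ N(0, t), P(B_t ≥ 1.37) = 1 − Φ(1.37/√t) = 1 − Φ(1.37/√19.96) = 1 − Φ(0.3066). So
  P(M_{19.96} ≥ 1.37) = 2(1 − Φ(0.3066)) ≈ 0.7591.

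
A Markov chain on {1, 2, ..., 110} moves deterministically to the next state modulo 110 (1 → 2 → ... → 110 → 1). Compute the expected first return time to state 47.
E[T_47 | X_0 = 47] = 110

The chain cycles deterministically, so starting at state 47 it returns in exactly 110 steps. Equivalently, the stationary distribution is uniform π_j = 1/110 for every state j, so by Kac's formula E[T_47] = 1/π_47 = 110.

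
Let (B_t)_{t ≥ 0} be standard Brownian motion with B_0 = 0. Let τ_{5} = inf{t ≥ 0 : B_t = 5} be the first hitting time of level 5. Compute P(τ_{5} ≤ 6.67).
P(τ_{5} ≤ 6.67) = 2(1 − Φ(5/√6.67)) = 2(1 − Φ(1.9360)) ≈ 0.0529

By the reflection principle for standard BM, P(τ_b ≤ t) = 2 · P(B_t ≥ b). Since B_t ~ N(0, t), P(B_t ≥ 5) = 1 − Φ(5/√t) = 1 − Φ(5/√6.67) = 1 − Φ(1.9360) ≈ 0.02643. Doubling: P(τ_{5} ≤ 6.67) ≈ 2 · 0.02643 = 0.05286 ≈ 0.0529.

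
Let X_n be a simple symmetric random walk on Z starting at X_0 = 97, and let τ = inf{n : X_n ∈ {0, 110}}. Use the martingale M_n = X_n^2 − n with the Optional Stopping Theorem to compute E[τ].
E[τ] = 1261

M_n = X_n^2 − n is a martingale (since E[X_{n+1}^2 | F_n] = X_n^2 + 1). By OST (τ has finite mean in a bounded region), E[M_τ] = E[M_0] = X_0^2 − 0 = 97^2 = 9409. Also E[M_τ] = E[X_τ^2] − E[τ]. The walk exits at 0 or 110, with P(hit 110 first) = 97/110, so E[X_τ^2] = 110^2 · 97/110 + 0 = 10670. Thus E[τ] = E[X_τ^2] − E[M_τ] = 10670 − 9409 = 1261 = 97(110 − 97) = 1261.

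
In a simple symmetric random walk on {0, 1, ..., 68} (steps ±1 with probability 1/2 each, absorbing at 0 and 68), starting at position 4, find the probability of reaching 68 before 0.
P(hit 68 before 0) = 4/68 = 1/17

Let u_k = P(hit 68 before 0 | start at k). Then u_0 = 0, u_68 = 1, and u_k = u_{k-1}/2 + u_{k+1}/2 for 1 ≤ k ≤ 67. This harmonic recurrence is solved by u_k = k/68, giving u_4 = 4/68 = 1/17.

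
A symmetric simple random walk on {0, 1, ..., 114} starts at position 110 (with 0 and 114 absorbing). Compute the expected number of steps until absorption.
E[τ | X_0 = 110] = 440

Let v_k = E[τ | X_0 = k]. Boundary: v_0 = v_114 = 0. Recurrence: v_k = 1 + (v_{k-1} + v_{k+1})/2 for 1 ≤ k ≤ 113. The particular solution to v_k − (v_{k-1} + v_{k+1})/2 = 1 is v_k = −k^2. Adding homogeneous solution A + B k and matching boundaries gives v_k = k (114 − k). Substituting k = 110: v_110 = 110 · 4 = 440.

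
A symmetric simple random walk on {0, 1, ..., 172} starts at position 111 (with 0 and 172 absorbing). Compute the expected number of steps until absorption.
E[τ | X_0 = 111] = 6771

Let v_k = E[τ | X_0 = k]. Boundary: v_0 = v_172 = 0. Recurrence: v_k = 1 + (v_{k-1} + v_{k+1})/2 for 1 ≤ k ≤ 171. The particular solution to v_k − (v_{k-1} + v_{k+1})/2 = 1 is v_k = −k^2. Adding homogeneous solution A + B k and matching boundaries gives v_k = k (172 − k). Substituting k = 111: v_111 = 111 · 61 = 6771.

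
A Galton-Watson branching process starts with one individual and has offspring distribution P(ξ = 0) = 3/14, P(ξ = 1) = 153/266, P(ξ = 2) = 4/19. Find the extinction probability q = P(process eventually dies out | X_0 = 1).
q = 1

Mean offspring μ = 0·3/14 + 1·153/266 + 2·4/19 = 265/266 ≤ 1. For μ ≤ 1 with offspring not concentrated at 1, the Galton-Watson process goes extinct almost surely, so q = 1.
(Algebraic check: The pgf is f(s) = 3/14 + 153/266·s + 4/19·s². The extinction probability q is the smallest fixed point of f in [0, 1]. Setting s = f(s):
  4/19·s² + (153/266 − 1)·s + 3/14 = 0
  4/19·s² − (3/14 + 4/19)·s + 3/14 = 0
which factors as (s − 1)·(4/19·s − 3/14) = 0, giving roots s = 1 and s = (3/14)/(4/19) = 57/56. Since 57/56 ≥ 1, the smallest root in [0, 1] is s = 1.)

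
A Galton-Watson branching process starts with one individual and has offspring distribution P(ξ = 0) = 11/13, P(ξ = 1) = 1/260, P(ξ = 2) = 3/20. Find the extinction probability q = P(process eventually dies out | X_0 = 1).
q = 1

Mean offspring μ = 0·11/13 + 1·1/260 + 2·3/20 = 79/260 ≤ 1. For μ ≤ 1 with offspring not concentrated at 1, the Galton-Watson process goes extinct almost surely, so q = 1.
(Algebraic check: The pgf is f(s) = 11/13 + 1/260·s + 3/20·s². The extinction probability q is the smallest fixed point of f in [0, 1]. Setting s = f(s):
  3/20·s² + (1/260 − 1)·s + 11/13 = 0
  3/20·s² − (11/13 + 3/20)·s + 11/13 = 0
which factors as (s − 1)·(3/20·s − 11/13) = 0, giving roots s = 1 and s = (11/13)/(3/20) = 220/39. Since 220/39 ≥ 1, the smallest root in [0, 1] is s = 1.)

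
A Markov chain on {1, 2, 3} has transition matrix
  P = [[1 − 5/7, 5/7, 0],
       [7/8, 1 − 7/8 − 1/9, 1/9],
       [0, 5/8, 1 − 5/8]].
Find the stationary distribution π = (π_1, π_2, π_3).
π = (441/865, 72/173, 64/865)

This is a birth-death chain on three states, which satisfies detailed balance: π_1 · P_{12} = π_2 · P_{21} and π_2 · P_{23} = π_3 · P_{32}.
From π_1 · 5/7 = π_2 · 7/8: π_2/π_1 = (5/7)/(7/8) = 40/49.
From π_2 · 1/9 = π_3 · 5/8: π_3/π_2 = (1/9)/(5/8) = 8/45.
Take π_1 proportional to 1; then unnormalized π = (1, 40/49, 64/441). Normalize by dividing by the sum 865/441:
  π = (441/865, 72/173, 64/865).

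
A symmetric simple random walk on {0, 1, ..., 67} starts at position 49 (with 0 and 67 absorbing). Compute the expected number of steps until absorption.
E[τ | X_0 = 49] = 882

Let v_k = E[τ | X_0 = k]. Boundary: v_0 = v_67 = 0. Recurrence: v_k = 1 + (v_{k-1} + v_{k+1})/2 for 1 ≤ k ≤ 66. The particular solution to v_k − (v_{k-1} + v_{k+1})/2 = 1 is v_k = −k^2. Adding homogeneous solution A + B k and matching boundaries gives v_k = k (67 − k). Substituting k = 49: v_49 = 49 · 18 = 882.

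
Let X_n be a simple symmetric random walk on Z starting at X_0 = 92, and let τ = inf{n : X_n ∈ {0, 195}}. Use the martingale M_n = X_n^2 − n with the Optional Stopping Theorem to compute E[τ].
E[τ] = 9476

M_n = X_n^2 − n is a martingale (since E[X_{n+1}^2 | F_n] = X_n^2 + 1). By OST (τ has finite mean in a bounded region), E[M_τ] = E[M_0] = X_0^2 − 0 = 92^2 = 8464. Also E[M_τ] = E[X_τ^2] − E[τ]. The walk exits at 0 or 195, with P(hit 195 first) = 92/195, so E[X_τ^2] = 195^2 · 92/195 + 0 = 17940. Thus E[τ] = E[X_τ^2] − E[M_τ] = 17940 − 8464 = 9476 = 92(195 − 92) = 9476.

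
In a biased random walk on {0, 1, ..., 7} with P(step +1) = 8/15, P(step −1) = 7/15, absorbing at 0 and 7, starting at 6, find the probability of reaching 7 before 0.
P(hit 7 before 0) = (1 − (7/8)^6) / (1 − (7/8)^7) = 1155960/1273609

Let u_k denote P(reach 7 before 0 | start at k). Boundary: u_0 = 0, u_7 = 1. Recurrence: u_k = 8/15·u_{k+1} + 7/15·u_{k-1} for 1 ≤ k ≤ 6. Try u_k = A + B·r^k with r = q/p = (7/15)/(8/15) = 7/8. Substitution satisfies the recurrence; boundary conditions give:
  u_k = (1 − r^k) / (1 − r^N) = (1 − (7/8)^6) / (1 − (7/8)^7) = 1155960/1273609.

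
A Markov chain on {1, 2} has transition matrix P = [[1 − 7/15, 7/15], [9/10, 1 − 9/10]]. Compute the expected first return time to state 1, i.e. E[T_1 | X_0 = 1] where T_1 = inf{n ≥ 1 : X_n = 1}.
E[T_1 | X_0 = 1] = 1/π_1 = 41/27

For an irreducible recurrent Markov chain with stationary distribution π, E[T_i | X_0 = i] = 1/π_i (Kac's formula). Here π_1 = (9/10)/(7/15 + 9/10) = (9/10)/(41/30) = 27/41, so E[T_1 | X_0 = 1] = 1/π_1 = (7/15 + 9/10)/(9/10) = (41/30)/(9/10) = 41/27.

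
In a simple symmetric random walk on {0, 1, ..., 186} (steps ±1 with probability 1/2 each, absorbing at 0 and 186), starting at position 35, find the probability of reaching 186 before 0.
P(hit 186 before 0) = 35/186

Let u_k = P(hit 186 before 0 | start at k). Then u_0 = 0, u_186 = 1, and u_k = u_{k-1}/2 + u_{k+1}/2 for 1 ≤ k ≤ 185. This harmonic recurrence is solved by u_k = k/186, giving u_35 = 35/186.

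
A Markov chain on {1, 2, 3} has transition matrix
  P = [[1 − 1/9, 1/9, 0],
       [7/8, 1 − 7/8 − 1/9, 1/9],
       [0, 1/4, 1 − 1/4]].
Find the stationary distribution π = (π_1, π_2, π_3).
π = (567/671, 72/671, 32/671)

This is a birth-death chain on three states, which satisfies detailed balance: π_1 · P_{12} = π_2 · P_{21} and π_2 · P_{23} = π_3 · P_{32}.
From π_1 · 1/9 = π_2 · 7/8: π_2/π_1 = (1/9)/(7/8) = 8/63.
From π_2 · 1/9 = π_3 · 1/4: π_3/π_2 = (1/9)/(1/4) = 4/9.
Take π_1 proportional to 1; then unnormalized π = (1, 8/63, 32/567). Normalize by dividing by the sum 671/567:
  π = (567/671, 72/671, 32/671).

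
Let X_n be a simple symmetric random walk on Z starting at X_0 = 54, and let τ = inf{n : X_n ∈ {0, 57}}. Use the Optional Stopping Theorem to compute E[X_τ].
E[X_τ] = 54

X_n is a martingale and τ is a bounded-mean stopping time (indeed τ is finite a.s. with bounded expectation since the walk is in a bounded region). By the OST, E[X_τ] = E[X_0] = 54. Equivalently: E[X_τ] = 57 · P(hit 57 first) + 0 · P(hit 0 first) = 57 · (54/57) = 54.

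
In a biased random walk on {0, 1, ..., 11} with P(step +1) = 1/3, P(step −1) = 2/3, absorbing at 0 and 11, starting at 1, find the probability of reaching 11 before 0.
P(hit 11 before 0) = (1 − (2)^1) / (1 − (2)^11) = 1/2047

Let u_k denote P(reach 11 before 0 | start at k). Boundary: u_0 = 0, u_11 = 1. Recurrence: u_k = 1/3·u_{k+1} + 2/3·u_{k-1} for 1 ≤ k ≤ 10. Try u_k = A + B·r^k with r = q/p = (2/3)/(1/3) = 2. Substitution satisfies the recurrence; boundary conditions give:
  u_k = (1 − r^k) / (1 − r^N) = (1 − (2)^1) / (1 − (2)^11) = 1/2047.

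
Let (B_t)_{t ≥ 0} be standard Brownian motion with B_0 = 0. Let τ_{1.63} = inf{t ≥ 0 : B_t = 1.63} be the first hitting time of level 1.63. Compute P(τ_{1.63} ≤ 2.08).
P(τ_{1.63} ≤ 2.08) = 2(1 − Φ(1.63/√2.08)) = 2(1 − Φ(1.1302)) ≈ 0.2584

By the reflection principle for standard BM, P(τ_b ≤ t) = 2 · P(B_t ≥ b). Since B_t ~ N(0, t), P(B_t ≥ 1.63) = 1 − Φ(1.63/√t) = 1 − Φ(1.63/√2.08) = 1 − Φ(1.1302) ≈ 0.12920. Doubling: P(τ_{1.63} ≤ 2.08) ≈ 2 · 0.12920 = 0.25840 ≈ 0.2584.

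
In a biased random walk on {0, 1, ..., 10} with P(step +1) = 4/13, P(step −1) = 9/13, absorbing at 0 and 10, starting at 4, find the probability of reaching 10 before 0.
P(hit 10 before 0) = (1 − (9/4)^4) / (1 − (9/4)^10) = 397312/53626705

Let u_k denote P(reach 10 before 0 | start at k). Boundary: u_0 = 0, u_10 = 1. Recurrence: u_k = 4/13·u_{k+1} + 9/13·u_{k-1} for 1 ≤ k ≤ 9. Try u_k = A + B·r^k with r = q/p = (9/13)/(4/13) = 9/4. Substitution satisfies the recurrence; boundary conditions give:
  u_k = (1 − r^k) / (1 − r^N) = (1 − (9/4)^4) / (1 − (9/4)^10) = 397312/53626705.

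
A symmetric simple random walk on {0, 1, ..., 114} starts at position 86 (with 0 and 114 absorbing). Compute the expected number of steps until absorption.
E[τ | X_0 = 86] = 2408

Let v_k = E[τ | X_0 = k]. Boundary: v_0 = v_114 = 0. Recurrence: v_k = 1 + (v_{k-1} + v_{k+1})/2 for 1 ≤ k ≤ 113. The particular solution to v_k − (v_{k-1} + v_{k+1})/2 = 1 is v_k = −k^2. Adding homogeneous solution A + B k and matching boundaries gives v_k = k (114 − k). Substituting k = 86: v_86 = 86 · 28 = 2408.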